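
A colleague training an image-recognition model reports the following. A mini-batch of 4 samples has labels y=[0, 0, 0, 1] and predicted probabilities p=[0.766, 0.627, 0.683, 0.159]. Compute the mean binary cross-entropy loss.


L[0] = -ln(1-0.766) = -ln(0.234) = 1.4524
L[1] = -ln(1-0.627) = -ln(0.373) = 0.9862
L[2] = -ln(1-0.683) = -ln(0.317) = 1.1489
L[3] = -ln(0.159) = 1.8389
mean = (1.4524 + 0.9862 + 1.1489 + 1.8389)/4 = 1.3566

1.3566


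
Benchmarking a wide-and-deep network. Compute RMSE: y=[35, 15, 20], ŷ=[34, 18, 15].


MSE = 35/3 = 11.6667
RMSE = √(35/3) = 3.4157

3.4157


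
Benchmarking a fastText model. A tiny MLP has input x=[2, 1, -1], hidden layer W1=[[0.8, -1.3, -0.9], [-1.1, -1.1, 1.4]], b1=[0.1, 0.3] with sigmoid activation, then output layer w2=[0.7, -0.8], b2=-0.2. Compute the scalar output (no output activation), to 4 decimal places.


z1[0] = (0.8)·(2) + (-1.3)·(1) + (-0.9)·(-1) + 0.1 = 1.3
z1[1] = (-1.1)·(2) + (-1.1)·(1) + (1.4)·(-1) + 0.3 = -4.4
h = sigmoid(z1) = [0.7858, 0.0121]
output = (0.7)·(0.7858) + (-0.8)·(0.0121) - 0.2 = 0.3404

0.3404


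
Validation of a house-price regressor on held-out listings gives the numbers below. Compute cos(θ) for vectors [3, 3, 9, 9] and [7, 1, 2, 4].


A·B = 3·7 + 3·1 + 9·2 + 9·4 = 78
‖A‖ = √180 = 13.4164, ‖B‖ = √70 = 8.3666
cos = 78/(√180·√70) = 78/√12600 = 0.6949

0.6949


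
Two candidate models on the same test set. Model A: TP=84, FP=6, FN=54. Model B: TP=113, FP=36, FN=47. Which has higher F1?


Model A: P=84/90=0.9333, R=84/138=0.6087, F1=2PR/(P+R)=2TP/(2TP+FP+FN)=168/228=0.7368
Model B: P=113/149=0.7584, R=113/160=0.7063, F1=2PR/(P+R)=2TP/(2TP+FP+FN)=226/309=0.7314
0.7368 > 0.7314 → Model A

Model A


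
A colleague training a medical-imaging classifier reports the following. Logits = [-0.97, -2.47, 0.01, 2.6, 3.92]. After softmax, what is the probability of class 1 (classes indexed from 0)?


Exponentials: e^-0.97=0.3791, e^-2.47=0.0846, e^0.01=1.0101, e^2.6=13.4637, e^3.92=50.4004
Sum = 65.3379
Softmax = [0.0058, 0.0013, 0.0155, 0.2061, 0.7714]
p[1] = 0.0846/65.3379 = 0.0013

0.0013


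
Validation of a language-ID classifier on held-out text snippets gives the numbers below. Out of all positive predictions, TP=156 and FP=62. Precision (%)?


Precision = TP/(TP+FP)
= 156/(156+62)
= 156/218 = 71.56%

71.56%


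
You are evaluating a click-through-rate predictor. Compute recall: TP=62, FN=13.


Recall = TP/(TP+FN)
= 62/(62+13)
= 62/75 = 82.67%

82.67%


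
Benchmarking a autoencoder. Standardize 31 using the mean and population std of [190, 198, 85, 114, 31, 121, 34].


μ = 110.4286, σ = 62.0158
z = (31 - 110.4286)/62.0158 = -1.2808

-1.2808


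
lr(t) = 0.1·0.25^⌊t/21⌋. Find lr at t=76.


n_drops = ⌊76/21⌋ = 3
lr = 0.1·0.25^3 = 0.1·0.015625 = 0.0015625

0.0015625


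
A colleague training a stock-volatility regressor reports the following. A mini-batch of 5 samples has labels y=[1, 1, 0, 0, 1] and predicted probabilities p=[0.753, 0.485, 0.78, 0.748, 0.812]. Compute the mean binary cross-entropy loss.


L[0] = -ln(0.753) = 0.2837
L[1] = -ln(0.485) = 0.7236
L[2] = -ln(1-0.78) = -ln(0.22) = 1.5141
L[3] = -ln(1-0.748) = -ln(0.252) = 1.3783
L[4] = -ln(0.812) = 0.2083
mean = (0.2837 + 0.7236 + 1.5141 + 1.3783 + 0.2083)/5 = 0.8216

0.8216


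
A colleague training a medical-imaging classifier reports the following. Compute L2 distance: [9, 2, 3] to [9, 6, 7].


d = √((9-9)² + (2-6)² + (3-7)²)
  = √(0 + 16 + 16)
  = √32 = 5.6569

5.6569


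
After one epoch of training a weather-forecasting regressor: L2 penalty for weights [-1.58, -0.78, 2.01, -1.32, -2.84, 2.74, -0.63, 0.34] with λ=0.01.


‖w‖₂² = (-1.58)² + (-0.78)² + (2.01)² + (-1.32)² + (-2.84)² + (2.74)² + (-0.63)² + (0.34)²
     = 2.4964 + 0.6084 + 4.0401 + 1.7424 + 8.0656 + 7.5076 + 0.3969 + 0.1156
     = 24.973
λ·‖w‖₂² = 0.01·24.973 = 0.24973

0.24973


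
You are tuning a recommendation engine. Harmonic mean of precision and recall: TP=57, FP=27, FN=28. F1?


Precision = 57/84 = 0.6786
Recall = 57/85 = 0.6706
F1 = 2·P·R/(P+R) = 2·TP/(2·TP+FP+FN) = 114/(114+27+28) = 114/169 = 0.6746

0.6746


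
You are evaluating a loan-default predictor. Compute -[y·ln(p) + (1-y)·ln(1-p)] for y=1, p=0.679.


BCE = -[y·ln(p) + (1-y)·ln(1-p)]
= -1·ln(0.679) - 0
= -ln(0.679) = 0.3871

0.3871


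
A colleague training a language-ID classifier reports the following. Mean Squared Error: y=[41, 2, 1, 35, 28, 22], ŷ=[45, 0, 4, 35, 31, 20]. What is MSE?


Squared errors: (41-45)²=16, (2-0)²=4, (1-4)²=9, (35-35)²=0, (28-31)²=9, (22-20)²=4
Sum = 42
MSE = 42/6 = 7

7


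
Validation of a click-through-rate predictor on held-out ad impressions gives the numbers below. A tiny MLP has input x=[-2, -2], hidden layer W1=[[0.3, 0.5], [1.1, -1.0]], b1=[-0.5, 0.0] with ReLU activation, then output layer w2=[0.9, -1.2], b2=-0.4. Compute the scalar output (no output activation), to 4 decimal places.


z1[0] = (0.3)·(-2) + (0.5)·(-2) - 0.5 = -2.1
z1[1] = (1.1)·(-2) + (-1.0)·(-2) + 0.0 = -0.2
h = ReLU(z1) = [0.0, 0.0]
output = (0.9)·(0.0) + (-1.2)·(0.0) - 0.4 = -0.4

-0.4


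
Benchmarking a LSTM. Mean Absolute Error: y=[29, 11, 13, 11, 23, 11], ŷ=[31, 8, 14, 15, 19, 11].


Absolute errors: |29-31|=2, |11-8|=3, |13-14|=1, |11-15|=4, |23-19|=4, |11-11|=0
Sum = 14
MAE = 14/6 = 7/3

7/3


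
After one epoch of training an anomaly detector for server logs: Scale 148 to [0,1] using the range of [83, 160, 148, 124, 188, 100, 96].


min=83, max=188
(148-83)/(188-83) = 65/105 = 0.619

0.619


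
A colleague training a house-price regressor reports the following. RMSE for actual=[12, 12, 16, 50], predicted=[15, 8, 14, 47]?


MSE = 38/4 = 9.5
RMSE = √(38/4) = 3.0822

3.0822


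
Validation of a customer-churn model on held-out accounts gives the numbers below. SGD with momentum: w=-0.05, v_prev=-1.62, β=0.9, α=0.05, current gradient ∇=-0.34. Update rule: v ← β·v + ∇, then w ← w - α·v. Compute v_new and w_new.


v_new = 0.9·-1.62 - 0.34 = -1.458 - 0.34 = -1.798
w_new = -0.05 - 0.05·-1.798 = -0.05 + 0.0899 = 0.0399

v_new=-1.798, w_new=0.0399


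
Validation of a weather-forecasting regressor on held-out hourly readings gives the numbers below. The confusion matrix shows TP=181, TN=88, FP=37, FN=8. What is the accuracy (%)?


Accuracy = (TP+TN)/(TP+TN+FP+FN)
= (181+88)/(314)
= 269/314 = 85.67%

85.67%


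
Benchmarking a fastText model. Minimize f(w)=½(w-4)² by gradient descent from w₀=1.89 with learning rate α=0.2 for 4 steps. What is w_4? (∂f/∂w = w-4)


step 1: grad = 1.89-4 = -2.11; w = 1.89 - 0.2·(-2.11) = 2.312
step 2: grad = 2.312-4 = -1.688; w = 2.312 - 0.2·(-1.688) = 2.6496
step 3: grad = 2.6496-4 = -1.3504; w = 2.6496 - 0.2·(-1.3504) = 2.91968
step 4: grad = 2.91968-4 = -1.08032; w = 2.91968 - 0.2·(-1.08032) = 3.135744

3.135744


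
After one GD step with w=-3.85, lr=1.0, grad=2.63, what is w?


w_new = w - α·∇
= -3.85 - 1.0·2.63
= -3.85 - 2.63
= -6.48

-6.48


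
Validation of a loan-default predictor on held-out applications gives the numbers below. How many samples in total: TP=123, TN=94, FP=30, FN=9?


Total = TP + TN + FP + FN
= 123 + 94 + 30 + 9
= 256
(Predicted positive: 153, predicted negative: 103)

256


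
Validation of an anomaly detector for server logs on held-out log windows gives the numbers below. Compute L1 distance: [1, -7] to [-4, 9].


d = |1+ 4| + |-7-9|
  = 5 + 16
  = 21

21


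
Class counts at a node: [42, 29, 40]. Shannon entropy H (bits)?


Probabilities: [42/111, 29/111, 40/111] ≈ [0.3784, 0.2613, 0.3604]
H = -((42/111)·log₂(42/111) + (29/111)·log₂(29/111) + (40/111)·log₂(40/111))
  = 1.5671 bits

1.5671 bits


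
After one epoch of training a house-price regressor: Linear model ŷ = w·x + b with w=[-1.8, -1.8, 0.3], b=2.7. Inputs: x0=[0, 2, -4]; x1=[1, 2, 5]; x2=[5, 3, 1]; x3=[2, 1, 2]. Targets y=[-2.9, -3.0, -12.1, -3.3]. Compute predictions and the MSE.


ŷ0 = (-1.8)·(0) + (-1.8)·(2) + (0.3)·(-4) + 2.7 = -2.1
ŷ1 = (-1.8)·(1) + (-1.8)·(2) + (0.3)·(5) + 2.7 = -1.2
ŷ2 = (-1.8)·(5) + (-1.8)·(3) + (0.3)·(1) + 2.7 = -11.4
ŷ3 = (-1.8)·(2) + (-1.8)·(1) + (0.3)·(2) + 2.7 = -2.1
errors² = [0.64, 3.24, 0.49, 1.44]
MSE = 5.8100/4 = 1.4525

1.4525


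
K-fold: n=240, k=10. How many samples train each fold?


Fold size = 240/10 = 24
Training per fold = 240 - 24 = 216

216


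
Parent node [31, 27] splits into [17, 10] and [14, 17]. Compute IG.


Parent = [31, 27], H_parent = 0.9966
H_left = 0.951 (n=27), H_right = 0.9932 (n=31)
H_children = (27/58)·0.951 + (31/58)·0.9932 = 0.9736
IG = 0.9966 - 0.9736 = 0.023

0.023


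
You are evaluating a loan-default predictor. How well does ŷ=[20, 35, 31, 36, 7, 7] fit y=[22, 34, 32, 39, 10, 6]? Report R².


ȳ = 23.8333
SS_res = Σ(y-ŷ)² = 25
SS_tot = Σ(y-ȳ)² = 912.83
R² = 1 - SS_res/SS_tot = 1 - 0.0274 = 0.9726

0.9726


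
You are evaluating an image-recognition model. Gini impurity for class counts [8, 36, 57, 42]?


Probabilities: [8/143, 36/143, 57/143, 42/143] ≈ [0.0559, 0.2517, 0.3986, 0.2937]
Σpᵢ² = (64 + 1296 + 3249 + 1764)/143² = 6373/20449
Gini = 1 - Σpᵢ² = 1 - 6373/20449 = 0.6883

0.6883


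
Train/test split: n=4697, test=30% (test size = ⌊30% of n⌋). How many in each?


Test = ⌊4697·30/100⌋ = 1409
Train = 4697 - 1409 = 3288

Train: 3288, Test: 1409


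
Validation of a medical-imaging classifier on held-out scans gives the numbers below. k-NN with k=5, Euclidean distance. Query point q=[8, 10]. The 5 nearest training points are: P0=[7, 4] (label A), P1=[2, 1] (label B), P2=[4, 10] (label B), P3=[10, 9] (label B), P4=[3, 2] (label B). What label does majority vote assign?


d(q,P0) = 6.0828  (label A)
d(q,P1) = 10.8167  (label B)
d(q,P2) = 4.0  (label B)
d(q,P3) = 2.2361  (label B)
d(q,P4) = 9.434  (label B)
Votes: A=1, B=4
Majority → B

B


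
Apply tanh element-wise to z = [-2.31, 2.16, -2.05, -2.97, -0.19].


tanh(-2.31) = -0.9805
tanh(2.16) = 0.9737
tanh(-2.05) = -0.9674
tanh(-2.97) = -0.9947
tanh(-0.19) = -0.1877
result = [-0.9805, 0.9737, -0.9674, -0.9947, -0.1877]

[-0.9805, 0.9737, -0.9674, -0.9947, -0.1877]


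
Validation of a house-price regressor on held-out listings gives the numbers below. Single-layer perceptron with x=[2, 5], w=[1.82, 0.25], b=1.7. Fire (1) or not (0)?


z = (2)·(1.82) + (5)·(0.25) + 1.7
  = 6.59
step(z) = 1 (z≥0)

1


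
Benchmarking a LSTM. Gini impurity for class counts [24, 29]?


Probabilities: [24/53, 29/53] ≈ [0.4528, 0.5472]
Σpᵢ² = (576 + 841)/53² = 1417/2809
Gini = 1 - Σpᵢ² = 1 - 1417/2809 = 0.4956

0.4956


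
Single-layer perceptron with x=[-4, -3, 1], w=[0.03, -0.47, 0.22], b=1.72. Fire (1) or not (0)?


z = (-4)·(0.03) + (-3)·(-0.47) + (1)·(0.22) + 1.72
  = 3.23
step(z) = 1 (z≥0)

1


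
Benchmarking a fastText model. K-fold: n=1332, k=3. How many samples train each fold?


Fold size = 1332/3 = 444
Training per fold = 1332 - 444 = 888

888


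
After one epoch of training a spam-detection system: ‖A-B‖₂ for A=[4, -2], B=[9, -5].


d = √((4-9)² + (-2+ 5)²)
  = √(25 + 9)
  = √34 = 5.831

5.831


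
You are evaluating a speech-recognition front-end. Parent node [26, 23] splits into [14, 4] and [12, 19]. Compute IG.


Parent = [26, 23], H_parent = 0.9973
H_left = 0.7642 (n=18), H_right = 0.9629 (n=31)
H_children = (18/49)·0.7642 + (31/49)·0.9629 = 0.8899
IG = 0.9973 - 0.8899 = 0.1074

0.1074


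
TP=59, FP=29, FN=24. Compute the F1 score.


Precision = 59/88 = 0.6705
Recall = 59/83 = 0.7108
F1 = 2·P·R/(P+R) = 2·TP/(2·TP+FP+FN) = 118/(118+29+24) = 118/171 = 0.6901

0.6901


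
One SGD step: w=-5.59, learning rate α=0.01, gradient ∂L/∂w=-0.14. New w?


w_new = w - α·∇
= -5.59 - 0.01·-0.14
= -5.59 + 0.0014
= -5.5886

-5.5886


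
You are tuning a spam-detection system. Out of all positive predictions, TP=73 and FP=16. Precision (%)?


Precision = TP/(TP+FP)
= 73/(73+16)
= 73/89 = 82.02%

82.02%


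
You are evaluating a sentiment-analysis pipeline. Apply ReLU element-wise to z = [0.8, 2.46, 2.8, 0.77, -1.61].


ReLU(0.8) = max(0, 0.8) = 0.8
ReLU(2.46) = max(0, 2.46) = 2.46
ReLU(2.8) = max(0, 2.8) = 2.8
ReLU(0.77) = max(0, 0.77) = 0.77
ReLU(-1.61) = max(0, -1.61) = 0.0
result = [0.8, 2.46, 2.8, 0.77, 0.0]

[0.8, 2.46, 2.8, 0.77, 0.0]


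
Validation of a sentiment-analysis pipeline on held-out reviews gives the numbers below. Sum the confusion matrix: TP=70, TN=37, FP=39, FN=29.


Total = TP + TN + FP + FN
= 70 + 37 + 39 + 29
= 175
(Predicted positive: 109, predicted negative: 66)

175


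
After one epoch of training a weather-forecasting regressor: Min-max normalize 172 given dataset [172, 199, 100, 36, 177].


min=36, max=199
(172-36)/(199-36) = 136/163 = 0.8344

0.8344


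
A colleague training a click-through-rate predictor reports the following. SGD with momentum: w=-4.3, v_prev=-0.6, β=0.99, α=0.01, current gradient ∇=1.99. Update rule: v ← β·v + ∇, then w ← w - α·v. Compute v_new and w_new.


v_new = 0.99·-0.6 + 1.99 = -0.594 + 1.99 = 1.396
w_new = -4.3 - 0.01·1.396 = -4.3 - 0.01396 = -4.31396

v_new=1.396, w_new=-4.31396


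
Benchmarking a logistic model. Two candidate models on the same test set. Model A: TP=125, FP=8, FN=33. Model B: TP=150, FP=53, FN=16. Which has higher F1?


Model A: P=125/133=0.9398, R=125/158=0.7911, F1=2PR/(P+R)=2TP/(2TP+FP+FN)=250/291=0.8591
Model B: P=150/203=0.7389, R=150/166=0.9036, F1=2PR/(P+R)=2TP/(2TP+FP+FN)=300/369=0.813
0.8591 > 0.813 → Model A

Model A


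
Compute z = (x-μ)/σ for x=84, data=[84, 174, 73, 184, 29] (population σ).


μ = 108.8, σ = 60.284
z = (84 - 108.8)/60.284 = -0.4114

-0.4114


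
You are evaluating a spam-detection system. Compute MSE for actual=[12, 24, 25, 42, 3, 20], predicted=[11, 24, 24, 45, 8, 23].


Squared errors: (12-11)²=1, (24-24)²=0, (25-24)²=1, (42-45)²=9, (3-8)²=25, (20-23)²=9
Sum = 45
MSE = 45/6 = 15/2

15/2


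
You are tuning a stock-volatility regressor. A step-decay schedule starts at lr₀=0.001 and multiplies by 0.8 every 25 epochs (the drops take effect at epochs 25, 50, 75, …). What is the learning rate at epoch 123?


n_drops = ⌊123/25⌋ = 4
lr = 0.001·0.8^4 = 0.001·0.4096 = 0.0004096

0.0004096


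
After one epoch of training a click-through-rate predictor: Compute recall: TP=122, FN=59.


Recall = TP/(TP+FN)
= 122/(122+59)
= 122/181 = 67.4%

67.4%


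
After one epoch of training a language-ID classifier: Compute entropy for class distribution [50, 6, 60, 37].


Probabilities: [50/153, 6/153, 60/153, 37/153] ≈ [0.3268, 0.0392, 0.3922, 0.2418]
H = -((50/153)·log₂(50/153) + (6/153)·log₂(6/153) + (60/153)·log₂(60/153) + (37/153)·log₂(37/153))
  = 1.7354 bits

1.7354 bits


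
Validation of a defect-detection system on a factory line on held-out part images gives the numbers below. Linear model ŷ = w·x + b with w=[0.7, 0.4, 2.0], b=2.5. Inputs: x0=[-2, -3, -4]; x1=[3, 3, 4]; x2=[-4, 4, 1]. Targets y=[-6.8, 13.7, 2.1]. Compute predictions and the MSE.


ŷ0 = (0.7)·(-2) + (0.4)·(-3) + (2.0)·(-4) + 2.5 = -8.1
ŷ1 = (0.7)·(3) + (0.4)·(3) + (2.0)·(4) + 2.5 = 13.8
ŷ2 = (0.7)·(-4) + (0.4)·(4) + (2.0)·(1) + 2.5 = 3.3
errors² = [1.69, 0.01, 1.44]
MSE = 3.1400/3 = 1.0467

1.0467


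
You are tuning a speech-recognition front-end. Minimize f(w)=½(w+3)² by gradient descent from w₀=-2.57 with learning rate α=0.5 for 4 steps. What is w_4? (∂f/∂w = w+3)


step 1: grad = -2.57+3 = 0.43; w = -2.57 - 0.5·(0.43) = -2.785
step 2: grad = -2.785+3 = 0.215; w = -2.785 - 0.5·(0.215) = -2.8925
step 3: grad = -2.8925+3 = 0.1075; w = -2.8925 - 0.5·(0.1075) = -2.94625
step 4: grad = -2.94625+3 = 0.05375; w = -2.94625 - 0.5·(0.05375) = -2.973125

-2.973125


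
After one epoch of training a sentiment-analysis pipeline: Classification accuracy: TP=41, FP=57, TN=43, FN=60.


Accuracy = (TP+TN)/(TP+TN+FP+FN)
= (41+43)/(201)
= 84/201 = 41.79%

41.79%


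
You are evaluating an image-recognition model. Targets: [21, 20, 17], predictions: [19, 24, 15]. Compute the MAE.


Absolute errors: |21-19|=2, |20-24|=4, |17-15|=2
Sum = 8
MAE = 8/3 = 8/3

8/3


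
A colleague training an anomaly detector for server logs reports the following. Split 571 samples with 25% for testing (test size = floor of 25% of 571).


Test = ⌊571·25/100⌋ = 142
Train = 571 - 142 = 429

Train: 429, Test: 142


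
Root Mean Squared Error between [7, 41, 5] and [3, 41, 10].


MSE = 41/3 = 13.6667
RMSE = √(41/3) = 3.6968

3.6968


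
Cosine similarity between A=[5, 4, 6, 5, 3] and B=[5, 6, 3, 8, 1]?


A·B = 5·5 + 4·6 + 6·3 + 5·8 + 3·1 = 110
‖A‖ = √111 = 10.5357, ‖B‖ = √135 = 11.619
cos = 110/(√111·√135) = 110/√14985 = 0.8986

0.8986


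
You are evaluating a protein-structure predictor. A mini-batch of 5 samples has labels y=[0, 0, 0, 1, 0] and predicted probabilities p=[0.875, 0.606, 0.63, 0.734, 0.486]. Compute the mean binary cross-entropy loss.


L[0] = -ln(1-0.875) = -ln(0.125) = 2.0794
L[1] = -ln(1-0.606) = -ln(0.394) = 0.9314
L[2] = -ln(1-0.63) = -ln(0.37) = 0.9943
L[3] = -ln(0.734) = 0.3092
L[4] = -ln(1-0.486) = -ln(0.514) = 0.6655
mean = (2.0794 + 0.9314 + 0.9943 + 0.3092 + 0.6655)/5 = 0.996

0.996


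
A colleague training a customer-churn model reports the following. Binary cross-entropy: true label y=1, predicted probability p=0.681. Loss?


BCE = -[y·ln(p) + (1-y)·ln(1-p)]
= -1·ln(0.681) - 0
= -ln(0.681) = 0.3842

0.3842


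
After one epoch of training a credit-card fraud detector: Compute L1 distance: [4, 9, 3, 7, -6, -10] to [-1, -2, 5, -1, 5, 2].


d = |4+ 1| + |9+ 2| + |3-5| + |7+ 1| + |-6-5| + |-10-2|
  = 5 + 11 + 2 + 8 + 11 + 12
  = 49

49


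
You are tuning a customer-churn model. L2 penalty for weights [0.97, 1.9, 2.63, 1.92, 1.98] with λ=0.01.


‖w‖₂² = (0.97)² + (1.9)² + (2.63)² + (1.92)² + (1.98)²
     = 0.9409 + 3.61 + 6.9169 + 3.6864 + 3.9204
     = 19.0746
λ·‖w‖₂² = 0.01·19.0746 = 0.190746

0.190746


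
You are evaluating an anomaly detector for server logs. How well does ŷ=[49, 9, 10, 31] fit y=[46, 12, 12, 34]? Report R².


ȳ = 26
SS_res = Σ(y-ŷ)² = 31
SS_tot = Σ(y-ȳ)² = 856
R² = 1 - SS_res/SS_tot = 1 - 0.0362 = 0.9638

0.9638


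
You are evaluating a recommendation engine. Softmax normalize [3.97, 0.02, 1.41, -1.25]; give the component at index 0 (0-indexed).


Exponentials: e^3.97=52.9845, e^0.02=1.0202, e^1.41=4.096, e^-1.25=0.2865
Sum = 58.3872
Softmax = [0.9075, 0.0175, 0.0702, 0.0049]
p[0] = 52.9845/58.3872 = 0.9075

0.9075


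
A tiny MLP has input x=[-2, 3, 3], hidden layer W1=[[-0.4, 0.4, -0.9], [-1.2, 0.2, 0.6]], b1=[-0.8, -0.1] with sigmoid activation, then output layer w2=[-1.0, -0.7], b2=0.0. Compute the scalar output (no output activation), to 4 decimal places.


z1[0] = (-0.4)·(-2) + (0.4)·(3) + (-0.9)·(3) - 0.8 = -1.5
z1[1] = (-1.2)·(-2) + (0.2)·(3) + (0.6)·(3) - 0.1 = 4.7
h = sigmoid(z1) = [0.1824, 0.991]
output = (-1.0)·(0.1824) + (-0.7)·(0.991) + 0.0 = -0.8761

-0.8761


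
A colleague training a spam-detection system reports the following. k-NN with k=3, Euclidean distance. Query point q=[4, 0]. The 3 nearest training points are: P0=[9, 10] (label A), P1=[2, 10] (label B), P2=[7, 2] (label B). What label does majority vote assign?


d(q,P0) = 11.1803  (label A)
d(q,P1) = 10.198  (label B)
d(q,P2) = 3.6056  (label B)
Votes: A=1, B=2
Majority → B

B


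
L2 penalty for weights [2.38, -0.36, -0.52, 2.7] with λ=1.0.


‖w‖₂² = (2.38)² + (-0.36)² + (-0.52)² + (2.7)²
     = 5.6644 + 0.1296 + 0.2704 + 7.29
     = 13.3544
λ·‖w‖₂² = 1.0·13.3544 = 13.3544

13.3544


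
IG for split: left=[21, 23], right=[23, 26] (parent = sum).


Parent = [44, 49], H_parent = 0.9979
H_left = 0.9985 (n=44), H_right = 0.9973 (n=49)
H_children = (44/93)·0.9985 + (49/93)·0.9973 = 0.9979
IG = 0.9979 - 0.9979 = 0.0

0.0


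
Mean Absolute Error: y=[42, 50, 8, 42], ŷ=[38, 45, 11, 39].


Absolute errors: |42-38|=4, |50-45|=5, |8-11|=3, |42-39|=3
Sum = 15
MAE = 15/4 = 15/4

15/4


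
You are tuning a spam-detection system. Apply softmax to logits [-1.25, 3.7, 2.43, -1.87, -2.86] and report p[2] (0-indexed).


Exponentials: e^-1.25=0.2865, e^3.7=40.4473, e^2.43=11.3589, e^-1.87=0.1541, e^-2.86=0.0573
Sum = 52.3041
Softmax = [0.0055, 0.7733, 0.2172, 0.0029, 0.0011]
p[2] = 11.3589/52.3041 = 0.2172

0.2172


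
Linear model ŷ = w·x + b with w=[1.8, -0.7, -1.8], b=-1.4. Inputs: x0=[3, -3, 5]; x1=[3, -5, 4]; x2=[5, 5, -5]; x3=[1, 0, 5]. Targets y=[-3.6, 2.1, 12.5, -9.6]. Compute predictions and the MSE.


ŷ0 = (1.8)·(3) + (-0.7)·(-3) + (-1.8)·(5) - 1.4 = -2.9
ŷ1 = (1.8)·(3) + (-0.7)·(-5) + (-1.8)·(4) - 1.4 = 0.3
ŷ2 = (1.8)·(5) + (-0.7)·(5) + (-1.8)·(-5) - 1.4 = 13.1
ŷ3 = (1.8)·(1) + (-0.7)·(0) + (-1.8)·(5) - 1.4 = -8.6
errors² = [0.49, 3.24, 0.36, 1.0]
MSE = 5.0900/4 = 1.2725

1.2725


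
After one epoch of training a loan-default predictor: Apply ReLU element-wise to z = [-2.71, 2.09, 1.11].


ReLU(-2.71) = max(0, -2.71) = 0.0
ReLU(2.09) = max(0, 2.09) = 2.09
ReLU(1.11) = max(0, 1.11) = 1.11
result = [0.0, 2.09, 1.11]

[0.0, 2.09, 1.11]


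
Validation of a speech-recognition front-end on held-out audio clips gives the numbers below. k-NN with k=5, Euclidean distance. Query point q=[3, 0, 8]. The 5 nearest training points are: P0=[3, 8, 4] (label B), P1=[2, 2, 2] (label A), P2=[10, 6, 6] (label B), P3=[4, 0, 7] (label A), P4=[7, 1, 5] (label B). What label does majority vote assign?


d(q,P0) = 8.9443  (label B)
d(q,P1) = 6.4031  (label A)
d(q,P2) = 9.434  (label B)
d(q,P3) = 1.4142  (label A)
d(q,P4) = 5.099  (label B)
Votes: A=2, B=3
Majority → B

B


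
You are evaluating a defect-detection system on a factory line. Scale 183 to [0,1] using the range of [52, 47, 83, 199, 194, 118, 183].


min=47, max=199
(183-47)/(199-47) = 136/152 = 0.8947

0.8947


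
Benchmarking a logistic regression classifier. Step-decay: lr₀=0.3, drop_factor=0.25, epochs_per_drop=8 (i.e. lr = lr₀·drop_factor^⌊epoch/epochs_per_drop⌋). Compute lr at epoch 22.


n_drops = ⌊22/8⌋ = 2
lr = 0.3·0.25^2 = 0.3·0.0625 = 0.01875

0.01875


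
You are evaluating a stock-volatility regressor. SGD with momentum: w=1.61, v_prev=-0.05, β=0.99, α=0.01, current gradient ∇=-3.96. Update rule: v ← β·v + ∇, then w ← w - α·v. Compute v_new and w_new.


v_new = 0.99·-0.05 - 3.96 = -0.0495 - 3.96 = -4.0095
w_new = 1.61 - 0.01·-4.0095 = 1.61 + 0.040095 = 1.650095

v_new=-4.0095, w_new=1.650095


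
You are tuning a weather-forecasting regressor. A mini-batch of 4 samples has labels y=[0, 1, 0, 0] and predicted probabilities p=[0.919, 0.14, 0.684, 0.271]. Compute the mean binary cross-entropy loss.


L[0] = -ln(1-0.919) = -ln(0.081) = 2.5133
L[1] = -ln(0.14) = 1.9661
L[2] = -ln(1-0.684) = -ln(0.316) = 1.152
L[3] = -ln(1-0.271) = -ln(0.729) = 0.3161
mean = (2.5133 + 1.9661 + 1.152 + 0.3161)/4 = 1.4869

1.4869


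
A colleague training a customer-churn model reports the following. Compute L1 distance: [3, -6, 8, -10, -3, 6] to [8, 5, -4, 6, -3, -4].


d = |3-8| + |-6-5| + |8+ 4| + |-10-6| + |-3+ 3| + |6+ 4|
  = 5 + 11 + 12 + 16 + 0 + 10
  = 54

54


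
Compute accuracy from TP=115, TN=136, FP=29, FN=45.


Accuracy = (TP+TN)/(TP+TN+FP+FN)
= (115+136)/(325)
= 251/325 = 77.23%

77.23%


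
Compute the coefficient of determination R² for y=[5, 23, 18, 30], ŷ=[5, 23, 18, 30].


ȳ = 19
SS_res = Σ(y-ŷ)² = 0
SS_tot = Σ(y-ȳ)² = 334
R² = 1 - SS_res/SS_tot = 1 - 0 = 1.0

1.0


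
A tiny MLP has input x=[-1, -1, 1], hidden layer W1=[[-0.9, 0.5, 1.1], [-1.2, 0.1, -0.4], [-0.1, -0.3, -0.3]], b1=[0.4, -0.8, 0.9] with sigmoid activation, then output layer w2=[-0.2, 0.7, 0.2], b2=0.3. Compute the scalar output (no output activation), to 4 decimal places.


z1[0] = (-0.9)·(-1) + (0.5)·(-1) + (1.1)·(1) + 0.4 = 1.9
z1[1] = (-1.2)·(-1) + (0.1)·(-1) + (-0.4)·(1) - 0.8 = -0.1
z1[2] = (-0.1)·(-1) + (-0.3)·(-1) + (-0.3)·(1) + 0.9 = 1.0
h = sigmoid(z1) = [0.8699, 0.475, 0.7311]
output = (-0.2)·(0.8699) + (0.7)·(0.475) + (0.2)·(0.7311) + 0.3 = 0.6047

0.6047


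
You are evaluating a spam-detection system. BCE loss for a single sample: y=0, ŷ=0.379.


BCE = -[y·ln(p) + (1-y)·ln(1-p)]
= -0 - 1·ln(1-0.379)
= -ln(0.621) = 0.4764

0.4764


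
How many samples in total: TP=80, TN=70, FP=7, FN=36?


Total = TP + TN + FP + FN
= 80 + 70 + 7 + 36
= 193
(Predicted positive: 87, predicted negative: 106)

193


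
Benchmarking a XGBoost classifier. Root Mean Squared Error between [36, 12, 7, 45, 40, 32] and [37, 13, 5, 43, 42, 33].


MSE = 15/6 = 2.5
RMSE = √(15/6) = 1.5811

1.5811


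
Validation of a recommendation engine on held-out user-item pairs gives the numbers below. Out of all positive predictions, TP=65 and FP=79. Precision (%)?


Precision = TP/(TP+FP)
= 65/(65+79)
= 65/144 = 45.14%

45.14%


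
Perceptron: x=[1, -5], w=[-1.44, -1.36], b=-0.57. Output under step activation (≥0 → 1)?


z = (1)·(-1.44) + (-5)·(-1.36) - 0.57
  = 4.79
step(z) = 1 (z≥0)

1


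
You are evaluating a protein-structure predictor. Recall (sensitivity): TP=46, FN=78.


Recall = TP/(TP+FN)
= 46/(46+78)
= 46/124 = 37.1%

37.1%


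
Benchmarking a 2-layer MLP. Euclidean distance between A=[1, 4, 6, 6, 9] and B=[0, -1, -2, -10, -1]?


d = √((1-0)² + (4+ 1)² + (6+ 2)² + (6+ 10)² + (9+ 1)²)
  = √(1 + 25 + 64 + 256 + 100)
  = √446 = 21.1187

21.1187


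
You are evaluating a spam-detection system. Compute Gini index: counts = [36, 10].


Probabilities: [36/46, 10/46] ≈ [0.7826, 0.2174]
Σpᵢ² = (1296 + 100)/46² = 1396/2116
Gini = 1 - Σpᵢ² = 1 - 1396/2116 = 0.3403

0.3403


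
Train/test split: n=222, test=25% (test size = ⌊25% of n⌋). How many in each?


Test = ⌊222·25/100⌋ = 55
Train = 222 - 55 = 167

Train: 167, Test: 55


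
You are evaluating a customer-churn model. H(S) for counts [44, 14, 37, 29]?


Probabilities: [44/124, 14/124, 37/124, 29/124] ≈ [0.3548, 0.1129, 0.2984, 0.2339]
H = -((44/124)·log₂(44/124) + (14/124)·log₂(14/124) + (37/124)·log₂(37/124) + (29/124)·log₂(29/124))
  = 1.8965 bits

1.8965 bits


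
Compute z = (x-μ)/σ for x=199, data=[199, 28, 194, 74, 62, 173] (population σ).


μ = 121.6667, σ = 68.8638
z = (199 - 121.6667)/68.8638 = 1.123

1.123


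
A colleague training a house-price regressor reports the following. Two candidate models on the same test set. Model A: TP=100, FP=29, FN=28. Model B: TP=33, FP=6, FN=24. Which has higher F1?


Model A: P=100/129=0.7752, R=100/128=0.7812, F1=2PR/(P+R)=2TP/(2TP+FP+FN)=200/257=0.7782
Model B: P=33/39=0.8462, R=33/57=0.5789, F1=2PR/(P+R)=2TP/(2TP+FP+FN)=66/96=0.6875
0.7782 > 0.6875 → Model A

Model A


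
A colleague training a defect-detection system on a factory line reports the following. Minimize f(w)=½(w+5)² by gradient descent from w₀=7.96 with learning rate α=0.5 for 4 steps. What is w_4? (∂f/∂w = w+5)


step 1: grad = 7.96+5 = 12.96; w = 7.96 - 0.5·(12.96) = 1.48
step 2: grad = 1.48+5 = 6.48; w = 1.48 - 0.5·(6.48) = -1.76
step 3: grad = -1.76+5 = 3.24; w = -1.76 - 0.5·(3.24) = -3.38
step 4: grad = -3.38+5 = 1.62; w = -3.38 - 0.5·(1.62) = -4.19

-4.19


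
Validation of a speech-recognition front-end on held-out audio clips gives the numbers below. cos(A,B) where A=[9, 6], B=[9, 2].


A·B = 9·9 + 6·2 = 93
‖A‖ = √117 = 10.8167, ‖B‖ = √85 = 9.2195
cos = 93/(√117·√85) = 93/√9945 = 0.9326

0.9326


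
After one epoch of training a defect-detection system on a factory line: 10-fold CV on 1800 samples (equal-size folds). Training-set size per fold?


Fold size = 1800/10 = 180
Training per fold = 1800 - 180 = 1620

1620


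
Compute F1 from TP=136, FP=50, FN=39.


Precision = 136/186 = 0.7312
Recall = 136/175 = 0.7771
F1 = 2·P·R/(P+R) = 2·TP/(2·TP+FP+FN) = 272/(272+50+39) = 272/361 = 0.7535

0.7535


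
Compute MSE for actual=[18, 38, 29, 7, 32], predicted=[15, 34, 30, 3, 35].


Squared errors: (18-15)²=9, (38-34)²=16, (29-30)²=1, (7-3)²=16, (32-35)²=9
Sum = 51
MSE = 51/5 = 51/5

51/5


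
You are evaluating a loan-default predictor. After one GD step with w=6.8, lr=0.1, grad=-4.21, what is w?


w_new = w - α·∇
= 6.8 - 0.1·-4.21
= 6.8 + 0.421
= 7.221

7.221


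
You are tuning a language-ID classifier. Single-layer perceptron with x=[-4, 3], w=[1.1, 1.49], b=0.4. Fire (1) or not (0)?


z = (-4)·(1.1) + (3)·(1.49) + 0.4
  = 0.47
step(z) = 1 (z≥0)

1


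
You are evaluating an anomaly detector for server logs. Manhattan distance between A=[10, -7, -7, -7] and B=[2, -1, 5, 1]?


d = |10-2| + |-7+ 1| + |-7-5| + |-7-1|
  = 8 + 6 + 12 + 8
  = 34

34


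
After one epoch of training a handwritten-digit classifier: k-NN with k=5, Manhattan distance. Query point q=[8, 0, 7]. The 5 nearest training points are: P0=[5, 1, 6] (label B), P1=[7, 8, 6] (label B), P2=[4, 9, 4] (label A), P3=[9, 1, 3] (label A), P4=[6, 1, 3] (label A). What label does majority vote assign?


d(q,P0) = 5  (label B)
d(q,P1) = 10  (label B)
d(q,P2) = 16  (label A)
d(q,P3) = 6  (label A)
d(q,P4) = 7  (label A)
Votes: A=3, B=2
Majority → A

A


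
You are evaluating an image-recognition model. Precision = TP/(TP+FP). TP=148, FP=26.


Precision = TP/(TP+FP)
= 148/(148+26)
= 148/174 = 85.06%

85.06%


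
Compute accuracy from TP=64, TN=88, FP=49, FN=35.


Accuracy = (TP+TN)/(TP+TN+FP+FN)
= (64+88)/(236)
= 152/236 = 64.41%

64.41%


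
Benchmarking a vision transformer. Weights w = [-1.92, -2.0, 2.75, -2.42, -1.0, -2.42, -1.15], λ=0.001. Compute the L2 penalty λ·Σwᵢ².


‖w‖₂² = (-1.92)² + (-2.0)² + (2.75)² + (-2.42)² + (-1.0)² + (-2.42)² + (-1.15)²
     = 3.6864 + 4 + 7.5625 + 5.8564 + 1 + 5.8564 + 1.3225
     = 29.2842
λ·‖w‖₂² = 0.001·29.2842 = 0.029284

0.029284


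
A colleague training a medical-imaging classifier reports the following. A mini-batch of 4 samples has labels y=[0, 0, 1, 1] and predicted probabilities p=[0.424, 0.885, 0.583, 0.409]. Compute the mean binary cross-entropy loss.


L[0] = -ln(1-0.424) = -ln(0.576) = 0.5516
L[1] = -ln(1-0.885) = -ln(0.115) = 2.1628
L[2] = -ln(0.583) = 0.5396
L[3] = -ln(0.409) = 0.894
mean = (0.5516 + 2.1628 + 0.5396 + 0.894)/4 = 1.037

1.037


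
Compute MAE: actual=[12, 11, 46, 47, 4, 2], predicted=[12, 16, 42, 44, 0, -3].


Absolute errors: |12-12|=0, |11-16|=5, |46-42|=4, |47-44|=3, |4-0|=4, |2+ 3|=5
Sum = 21
MAE = 21/6 = 7/2

7/2


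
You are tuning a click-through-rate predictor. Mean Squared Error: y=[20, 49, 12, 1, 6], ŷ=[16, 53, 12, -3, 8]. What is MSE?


Squared errors: (20-16)²=16, (49-53)²=16, (12-12)²=0, (1+ 3)²=16, (6-8)²=4
Sum = 52
MSE = 52/5 = 52/5

52/5


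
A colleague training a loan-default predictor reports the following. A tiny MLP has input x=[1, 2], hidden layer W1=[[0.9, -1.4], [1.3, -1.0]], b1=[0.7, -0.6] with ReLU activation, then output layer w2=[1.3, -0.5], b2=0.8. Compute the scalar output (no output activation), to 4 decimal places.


z1[0] = (0.9)·(1) + (-1.4)·(2) + 0.7 = -1.2
z1[1] = (1.3)·(1) + (-1.0)·(2) - 0.6 = -1.3
h = ReLU(z1) = [0.0, 0.0]
output = (1.3)·(0.0) + (-0.5)·(0.0) + 0.8 = 0.8

0.8


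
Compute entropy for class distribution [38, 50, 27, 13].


Probabilities: [38/128, 50/128, 27/128, 13/128] ≈ [0.2969, 0.3906, 0.2109, 0.1016]
H = -((38/128)·log₂(38/128) + (50/128)·log₂(50/128) + (27/128)·log₂(27/128) + (13/128)·log₂(13/128))
  = 1.8586 bits

1.8586 bits


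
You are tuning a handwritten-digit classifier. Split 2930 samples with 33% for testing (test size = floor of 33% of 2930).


Test = ⌊2930·33/100⌋ = 966
Train = 2930 - 966 = 1964

Train: 1964, Test: 966


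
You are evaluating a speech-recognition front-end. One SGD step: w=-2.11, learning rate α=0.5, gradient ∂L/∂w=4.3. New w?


w_new = w - α·∇
= -2.11 - 0.5·4.3
= -2.11 - 2.15
= -4.26

-4.26


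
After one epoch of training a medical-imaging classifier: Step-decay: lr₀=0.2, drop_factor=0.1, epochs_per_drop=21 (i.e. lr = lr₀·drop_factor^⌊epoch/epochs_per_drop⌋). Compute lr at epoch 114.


n_drops = ⌊114/21⌋ = 5
lr = 0.2·0.1^5 = 0.2·0.00001 = 0.000002

0.000002


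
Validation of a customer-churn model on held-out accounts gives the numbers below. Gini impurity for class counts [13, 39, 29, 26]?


Probabilities: [13/107, 39/107, 29/107, 26/107] ≈ [0.1215, 0.3645, 0.271, 0.243]
Σpᵢ² = (169 + 1521 + 841 + 676)/107² = 3207/11449
Gini = 1 - Σpᵢ² = 1 - 3207/11449 = 0.7199

0.7199


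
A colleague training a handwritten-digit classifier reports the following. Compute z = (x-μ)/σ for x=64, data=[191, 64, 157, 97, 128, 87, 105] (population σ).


μ = 118.4286, σ = 40.4187
z = (64 - 118.4286)/40.4187 = -1.3466

-1.3466


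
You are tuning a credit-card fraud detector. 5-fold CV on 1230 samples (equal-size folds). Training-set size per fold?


Fold size = 1230/5 = 246
Training per fold = 1230 - 246 = 984

984


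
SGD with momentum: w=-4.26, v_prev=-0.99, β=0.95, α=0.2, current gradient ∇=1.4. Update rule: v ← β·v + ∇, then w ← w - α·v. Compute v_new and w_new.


v_new = 0.95·-0.99 + 1.4 = -0.9405 + 1.4 = 0.4595
w_new = -4.26 - 0.2·0.4595 = -4.26 - 0.0919 = -4.3519

v_new=0.4595, w_new=-4.3519


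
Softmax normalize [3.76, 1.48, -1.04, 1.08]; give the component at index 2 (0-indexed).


Exponentials: e^3.76=42.9484, e^1.48=4.3929, e^-1.04=0.3535, e^1.08=2.9447
Sum = 50.6395
Softmax = [0.8481, 0.0867, 0.007, 0.0581]
p[2] = 0.3535/50.6395 = 0.007

0.007


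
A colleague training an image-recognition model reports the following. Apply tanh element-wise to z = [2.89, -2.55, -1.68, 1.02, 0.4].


tanh(2.89) = 0.9938
tanh(-2.55) = -0.9879
tanh(-1.68) = -0.9329
tanh(1.02) = 0.7699
tanh(0.4) = 0.3799
result = [0.9938, -0.9879, -0.9329, 0.7699, 0.3799]

[0.9938, -0.9879, -0.9329, 0.7699, 0.3799]


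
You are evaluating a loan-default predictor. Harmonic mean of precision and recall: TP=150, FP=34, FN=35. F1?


Precision = 150/184 = 0.8152
Recall = 150/185 = 0.8108
F1 = 2·P·R/(P+R) = 2·TP/(2·TP+FP+FN) = 300/(300+34+35) = 300/369 = 0.813

0.813


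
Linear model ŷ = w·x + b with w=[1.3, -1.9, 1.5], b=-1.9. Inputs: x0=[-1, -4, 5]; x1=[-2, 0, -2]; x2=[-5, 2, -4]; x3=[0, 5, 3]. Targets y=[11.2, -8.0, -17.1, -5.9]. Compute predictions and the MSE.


ŷ0 = (1.3)·(-1) + (-1.9)·(-4) + (1.5)·(5) - 1.9 = 11.9
ŷ1 = (1.3)·(-2) + (-1.9)·(0) + (1.5)·(-2) - 1.9 = -7.5
ŷ2 = (1.3)·(-5) + (-1.9)·(2) + (1.5)·(-4) - 1.9 = -18.2
ŷ3 = (1.3)·(0) + (-1.9)·(5) + (1.5)·(3) - 1.9 = -6.9
errors² = [0.49, 0.25, 1.21, 1.0]
MSE = 2.9500/4 = 0.7375

0.7375


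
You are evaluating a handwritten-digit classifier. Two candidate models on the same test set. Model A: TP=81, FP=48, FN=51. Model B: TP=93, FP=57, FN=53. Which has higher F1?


Model A: P=81/129=0.6279, R=81/132=0.6136, F1=2PR/(P+R)=2TP/(2TP+FP+FN)=162/261=0.6207
Model B: P=93/150=0.62, R=93/146=0.637, F1=2PR/(P+R)=2TP/(2TP+FP+FN)=186/296=0.6284
0.6207 < 0.6284 → Model B

Model B


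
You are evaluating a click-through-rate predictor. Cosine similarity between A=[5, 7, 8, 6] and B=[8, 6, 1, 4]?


A·B = 5·8 + 7·6 + 8·1 + 6·4 = 114
‖A‖ = √174 = 13.1909, ‖B‖ = √117 = 10.8167
cos = 114/(√174·√117) = 114/√20358 = 0.799

0.799


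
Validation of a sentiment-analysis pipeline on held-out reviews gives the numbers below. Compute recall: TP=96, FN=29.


Recall = TP/(TP+FN)
= 96/(96+29)
= 96/125 = 76.8%

76.8%


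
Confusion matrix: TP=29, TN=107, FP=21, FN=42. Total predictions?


Total = TP + TN + FP + FN
= 29 + 107 + 21 + 42
= 199
(Predicted positive: 50, predicted negative: 149)

199


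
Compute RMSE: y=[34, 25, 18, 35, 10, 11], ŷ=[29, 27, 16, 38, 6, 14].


MSE = 67/6 = 11.1667
RMSE = √(67/6) = 3.3417

3.3417


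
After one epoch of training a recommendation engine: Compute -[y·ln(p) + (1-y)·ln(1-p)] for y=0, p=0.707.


BCE = -[y·ln(p) + (1-y)·ln(1-p)]
= -0 - 1·ln(1-0.707)
= -ln(0.293) = 1.2276

1.2276


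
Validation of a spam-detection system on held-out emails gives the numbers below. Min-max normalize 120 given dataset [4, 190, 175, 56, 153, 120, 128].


min=4, max=190
(120-4)/(190-4) = 116/186 = 0.6237

0.6237


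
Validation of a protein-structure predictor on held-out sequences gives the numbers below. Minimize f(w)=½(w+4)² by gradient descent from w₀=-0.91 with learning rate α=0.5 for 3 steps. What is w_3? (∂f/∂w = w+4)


step 1: grad = -0.91+4 = 3.09; w = -0.91 - 0.5·(3.09) = -2.455
step 2: grad = -2.455+4 = 1.545; w = -2.455 - 0.5·(1.545) = -3.2275
step 3: grad = -3.2275+4 = 0.7725; w = -3.2275 - 0.5·(0.7725) = -3.61375

-3.61375


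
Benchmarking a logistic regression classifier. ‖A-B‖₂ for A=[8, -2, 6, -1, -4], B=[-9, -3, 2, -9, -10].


d = √((8+ 9)² + (-2+ 3)² + (6-2)² + (-1+ 9)² + (-4+ 10)²)
  = √(289 + 1 + 16 + 64 + 36)
  = √406 = 20.1494

20.1494


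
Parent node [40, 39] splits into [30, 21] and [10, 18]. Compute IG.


Parent = [40, 39], H_parent = 0.9999
H_left = 0.9774 (n=51), H_right = 0.9403 (n=28)
H_children = (51/79)·0.9774 + (28/79)·0.9403 = 0.9643
IG = 0.9999 - 0.9643 = 0.0356

0.0356


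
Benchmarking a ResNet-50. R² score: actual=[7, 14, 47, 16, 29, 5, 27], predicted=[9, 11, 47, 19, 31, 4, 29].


ȳ = 20.7143
SS_res = Σ(y-ŷ)² = 31
SS_tot = Σ(y-ȳ)² = 1301.43
R² = 1 - SS_res/SS_tot = 1 - 0.0238 = 0.9762

0.9762


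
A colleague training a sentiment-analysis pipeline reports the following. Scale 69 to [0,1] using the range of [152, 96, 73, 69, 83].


min=69, max=152
(69-69)/(152-69) = 0/83 = 0.0

0.0


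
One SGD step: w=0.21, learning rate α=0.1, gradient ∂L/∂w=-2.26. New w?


w_new = w - α·∇
= 0.21 - 0.1·-2.26
= 0.21 + 0.226
= 0.436

0.436


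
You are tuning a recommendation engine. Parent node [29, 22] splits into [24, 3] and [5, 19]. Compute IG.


Parent = [29, 22], H_parent = 0.9864
H_left = 0.5033 (n=27), H_right = 0.7383 (n=24)
H_children = (27/51)·0.5033 + (24/51)·0.7383 = 0.6139
IG = 0.9864 - 0.6139 = 0.3725

0.3725


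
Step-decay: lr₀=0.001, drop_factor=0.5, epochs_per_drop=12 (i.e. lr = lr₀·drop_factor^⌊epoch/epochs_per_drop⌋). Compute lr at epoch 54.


n_drops = ⌊54/12⌋ = 4
lr = 0.001·0.5^4 = 0.001·0.0625 = 0.0000625

0.0000625


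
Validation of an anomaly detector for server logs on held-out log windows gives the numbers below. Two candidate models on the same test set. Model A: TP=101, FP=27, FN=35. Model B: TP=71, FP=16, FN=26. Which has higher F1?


Model A: P=101/128=0.7891, R=101/136=0.7426, F1=2PR/(P+R)=2TP/(2TP+FP+FN)=202/264=0.7652
Model B: P=71/87=0.8161, R=71/97=0.732, F1=2PR/(P+R)=2TP/(2TP+FP+FN)=142/184=0.7717
0.7652 < 0.7717 → Model B

Model B


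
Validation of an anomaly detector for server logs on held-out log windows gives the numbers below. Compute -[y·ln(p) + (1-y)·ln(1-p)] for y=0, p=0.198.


BCE = -[y·ln(p) + (1-y)·ln(1-p)]
= -0 - 1·ln(1-0.198)
= -ln(0.802) = 0.2206

0.2206


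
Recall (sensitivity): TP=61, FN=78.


Recall = TP/(TP+FN)
= 61/(61+78)
= 61/139 = 43.88%

43.88%


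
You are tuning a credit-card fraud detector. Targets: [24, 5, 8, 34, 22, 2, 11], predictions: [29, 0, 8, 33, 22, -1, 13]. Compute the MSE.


Squared errors: (24-29)²=25, (5-0)²=25, (8-8)²=0, (34-33)²=1, (22-22)²=0, (2+ 1)²=9, (11-13)²=4
Sum = 64
MSE = 64/7 = 64/7

64/7
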